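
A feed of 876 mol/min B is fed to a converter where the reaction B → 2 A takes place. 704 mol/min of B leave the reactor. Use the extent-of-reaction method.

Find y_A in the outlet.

For B: n = n₀ − 1ξ → 704 = 876 − 1ξ, giving ξ = 172 mol/min.
Outlet amounts (n = n₀ + ν ξ):
  B: 876 − 1(172) = 704
  A: 0 + 2(172) = 344
Total out = 1048 mol/min; y_A = 344 / 1048 = 0.3282.

0.328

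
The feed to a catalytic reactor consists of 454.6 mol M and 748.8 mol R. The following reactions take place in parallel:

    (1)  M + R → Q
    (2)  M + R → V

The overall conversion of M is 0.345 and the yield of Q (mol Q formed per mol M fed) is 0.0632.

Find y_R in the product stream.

0.566

Yield of Q: 1ξ₁ / 454.6 = 0.0632 → ξ₁ = 28.73 mol.
Conversion of M: 1ξ₁ + 1ξ₂ = 0.345 × 454.6 = 156.8 → ξ₂ = 128.1 mol.
Outlet amounts (n = n₀ + Σ ν·ξ):
  M: 454.6 − 1(28.73) − 1(128.1) = 297.8
  R: 748.8 − 1(28.73) − 1(128.1) = 592
  Q: 0 + 1(28.73) = 28.73
  V: 0 + 1(128.1) = 128.1
Total out = 1047 mol; y_R = 592 / 1047 = 0.5656.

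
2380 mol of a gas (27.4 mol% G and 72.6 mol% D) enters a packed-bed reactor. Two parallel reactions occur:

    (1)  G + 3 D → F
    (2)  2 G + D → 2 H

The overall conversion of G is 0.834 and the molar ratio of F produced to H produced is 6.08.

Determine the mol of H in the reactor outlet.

76.8 mol

Conversion of G: G consumed = 0.834 × 652.1 = 543.9 mol = 1ξ₁ + 2ξ₂.
Selectivity: 1ξ₁ / (2ξ₂) = 6.08 → ξ₁ = 12.16 ξ₂.
Substitute: (1·12.16 + 2) ξ₂ = 543.9 → ξ₂ = 38.41 mol, ξ₁ = 467.1 mol.
Outlet amounts (n = n₀ + Σ ν·ξ):
  G: 652.1 − 1(467.1) − 2(38.41) = 108.3
  D: 1728 − 3(467.1) − 1(38.41) = 288.3
  F: 0 + 1(467.1) = 467.1
  H: 0 + 2(38.41) = 76.82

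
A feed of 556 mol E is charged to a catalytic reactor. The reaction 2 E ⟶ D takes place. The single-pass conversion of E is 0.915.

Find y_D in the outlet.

0.843

E reacted = 0.915 × 556 = 508.7 mol; ν_E = −2, so ξ = 508.7/2 = 254.4 mol.
Outlet amounts (n = n₀ + ν ξ):
  E: 556 − 2(254.4) = 47.26
  D: 0 + 1(254.4) = 254.4
Total out = 301.6 mol; y_D = 254.4 / 301.6 = 0.8433.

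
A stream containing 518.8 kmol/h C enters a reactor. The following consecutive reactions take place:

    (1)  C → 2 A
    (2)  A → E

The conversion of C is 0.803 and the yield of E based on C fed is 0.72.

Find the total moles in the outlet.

935 kmol/h

Conversion of C: C consumed = 1ξ₁ = 0.803 × 518.8 → ξ₁ = 416.6 kmol/h.
Yield of E: 1ξ₂ / 518.8 = 0.72 → ξ₂ = 373.5 kmol/h.
Outlet amounts (n = n₀ + Σ ν·ξ):
  C: 518.8 − 1(416.6) = 102.2
  A: 0 + 2(416.6) − 1(373.5) = 459.7
  E: 0 + 1(373.5) = 373.5
Total out = 102.2 + 459.7 + 373.5 = 935.4 kmol/h.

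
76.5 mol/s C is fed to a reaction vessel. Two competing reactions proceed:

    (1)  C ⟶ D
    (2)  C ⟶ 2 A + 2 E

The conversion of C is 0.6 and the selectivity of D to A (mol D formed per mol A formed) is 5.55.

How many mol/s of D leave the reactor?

42.1 mol/s

Conversion of C: C consumed = 0.6 × 76.5 = 45.9 mol/s = 1ξ₁ + 1ξ₂.
Selectivity: 1ξ₁ / (2ξ₂) = 5.55 → ξ₁ = 11.1 ξ₂.
Substitute: (1·11.1 + 1) ξ₂ = 45.9 → ξ₂ = 3.793 mol/s, ξ₁ = 42.11 mol/s.
Outlet amounts (n = n₀ + Σ ν·ξ):
  C: 76.5 − 1(42.11) − 1(3.793) = 30.6
  D: 0 + 1(42.11) = 42.11
  A: 0 + 2(3.793) = 7.587
  E: 0 + 2(3.793) = 7.587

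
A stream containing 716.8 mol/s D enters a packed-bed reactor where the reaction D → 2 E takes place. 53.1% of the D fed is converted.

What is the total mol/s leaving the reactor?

1100 mol/s

D reacted = 0.531 × 716.8 = 380.6 mol/s; ν_D = −1, so ξ = 380.6/1 = 380.6 mol/s.
Outlet amounts (n = n₀ + ν ξ):
  D: 716.8 − 1(380.6) = 336.2
  E: 0 + 2(380.6) = 761.2
Total out = 336.2 + 761.2 = 1097 mol/s.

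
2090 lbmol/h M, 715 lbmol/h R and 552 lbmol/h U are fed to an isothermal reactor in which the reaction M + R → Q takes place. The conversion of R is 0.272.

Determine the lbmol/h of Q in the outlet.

R reacted = 0.272 × 715 = 194.5 lbmol/h; ν_R = −1, so ξ = 194.5/1 = 194.5 lbmol/h.
Outlet amounts (n = n₀ + ν ξ):
  M: 2090 − 1(194.5) = 1896
  R: 715 − 1(194.5) = 520.5
  Q: 0 + 1(194.5) = 194.5
  U: 552 (inert)

194 lbmol/h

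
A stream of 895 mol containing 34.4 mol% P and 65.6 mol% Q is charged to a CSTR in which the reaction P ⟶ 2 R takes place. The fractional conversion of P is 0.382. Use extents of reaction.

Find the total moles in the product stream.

1010 mol

P reacted = 0.382 × 307.9 = 117.6 mol; ν_P = −1, so ξ = 117.6/1 = 117.6 mol.
Outlet amounts (n = n₀ + ν ξ):
  P: 307.9 − 1(117.6) = 190.3
  R: 0 + 2(117.6) = 235.2
  Q: 587.1 (inert)
Total out = 190.3 + 235.2 + 587.1 = 1013 mol.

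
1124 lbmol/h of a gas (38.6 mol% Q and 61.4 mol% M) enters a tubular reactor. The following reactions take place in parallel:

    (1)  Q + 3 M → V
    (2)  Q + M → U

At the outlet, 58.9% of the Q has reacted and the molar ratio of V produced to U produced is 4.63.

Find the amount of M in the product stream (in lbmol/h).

14.3 lbmol/h

Conversion of Q: Q consumed = 0.589 × 433.9 = 255.5 lbmol/h = 1ξ₁ + 1ξ₂.
Selectivity: 1ξ₁ / (1ξ₂) = 4.63 → ξ₁ = 4.63 ξ₂.
Substitute: (1·4.63 + 1) ξ₂ = 255.5 → ξ₂ = 45.39 lbmol/h, ξ₁ = 210.2 lbmol/h.
Outlet amounts (n = n₀ + Σ ν·ξ):
  Q: 433.9 − 1(210.2) − 1(45.39) = 178.3
  M: 690.1 − 3(210.2) − 1(45.39) = 14.28
  V: 0 + 1(210.2) = 210.2
  U: 0 + 1(45.39) = 45.39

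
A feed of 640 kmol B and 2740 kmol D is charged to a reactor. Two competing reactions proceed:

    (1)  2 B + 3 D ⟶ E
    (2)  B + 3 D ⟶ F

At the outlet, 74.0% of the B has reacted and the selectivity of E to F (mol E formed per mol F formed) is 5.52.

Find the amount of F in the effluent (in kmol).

Conversion of B: B consumed = 0.74 × 640 = 473.6 kmol = 2ξ₁ + 1ξ₂.
Selectivity: 1ξ₁ / (1ξ₂) = 5.52 → ξ₁ = 5.52 ξ₂.
Substitute: (2·5.52 + 1) ξ₂ = 473.6 → ξ₂ = 39.34 kmol, ξ₁ = 217.1 kmol.
Outlet amounts (n = n₀ + Σ ν·ξ):
  B: 640 − 2(217.1) − 1(39.34) = 166.4
  D: 2740 − 3(217.1) − 3(39.34) = 1971
  E: 0 + 1(217.1) = 217.1
  F: 0 + 1(39.34) = 39.34

39.3 kmol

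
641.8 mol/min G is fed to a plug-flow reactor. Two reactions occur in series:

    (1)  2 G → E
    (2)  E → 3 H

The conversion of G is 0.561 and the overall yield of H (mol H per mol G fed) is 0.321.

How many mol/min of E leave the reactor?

Conversion of G: G consumed = 2ξ₁ = 0.561 × 641.8 → ξ₁ = 180 mol/min.
Yield of H: 3ξ₂ / 641.8 = 0.321 → ξ₂ = 68.67 mol/min.
Outlet amounts (n = n₀ + Σ ν·ξ):
  G: 641.8 − 2(180) = 281.8
  E: 0 + 1(180) − 1(68.67) = 111.4
  H: 0 + 3(68.67) = 206

111 mol/min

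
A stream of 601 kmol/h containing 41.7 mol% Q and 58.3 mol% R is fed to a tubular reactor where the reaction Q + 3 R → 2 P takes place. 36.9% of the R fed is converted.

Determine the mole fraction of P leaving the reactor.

R reacted = 0.369 × 350.4 = 129.3 kmol/h; ν_R = −3, so ξ = 129.3/3 = 43.1 kmol/h.
Outlet amounts (n = n₀ + ν ξ):
  Q: 250.6 − 1(43.1) = 207.5
  R: 350.4 − 3(43.1) = 221.1
  P: 0 + 2(43.1) = 86.19
Total out = 514.8 kmol/h; y_P = 86.19 / 514.8 = 0.1674.

0.167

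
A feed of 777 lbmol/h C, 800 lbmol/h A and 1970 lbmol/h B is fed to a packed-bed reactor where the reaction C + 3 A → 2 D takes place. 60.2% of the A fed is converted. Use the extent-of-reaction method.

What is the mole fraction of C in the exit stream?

0.191

A reacted = 0.602 × 800 = 481.6 lbmol/h; ν_A = −3, so ξ = 481.6/3 = 160.5 lbmol/h.
Outlet amounts (n = n₀ + ν ξ):
  C: 777 − 1(160.5) = 616.5
  A: 800 − 3(160.5) = 318.4
  D: 0 + 2(160.5) = 321.1
  B: 1970 (inert)
Total out = 3226 lbmol/h; y_C = 616.5 / 3226 = 0.1911.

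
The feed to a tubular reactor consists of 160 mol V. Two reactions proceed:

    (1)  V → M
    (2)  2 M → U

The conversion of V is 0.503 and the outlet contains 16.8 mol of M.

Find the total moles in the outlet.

Conversion of V: V consumed = 1ξ₁ = 0.503 × 160 → ξ₁ = 80.48 mol.
M balance: n_M = 0 + 1ξ₁ − 2ξ₂ = 16.8 → ξ₂ = (1·80.48 − 16.8)/2 = 31.84 mol.
Outlet amounts (n = n₀ + Σ ν·ξ):
  V: 160 − 1(80.48) = 79.52
  M: 0 + 1(80.48) − 2(31.84) = 16.8
  U: 0 + 1(31.84) = 31.84
Total out = 79.52 + 16.8 + 31.84 = 128.2 mol.

128 mol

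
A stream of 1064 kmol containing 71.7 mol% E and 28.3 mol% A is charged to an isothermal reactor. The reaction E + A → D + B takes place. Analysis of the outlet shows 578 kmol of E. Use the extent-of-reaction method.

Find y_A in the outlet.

For E: n = n₀ − 1ξ → 578 = 762.9 − 1ξ, giving ξ = 184.9 kmol.
Outlet amounts (n = n₀ + ν ξ):
  E: 762.9 − 1(184.9) = 578
  A: 301.1 − 1(184.9) = 116.2
  D: 0 + 1(184.9) = 184.9
  B: 0 + 1(184.9) = 184.9
Total out = 1064 kmol; y_A = 116.2 / 1064 = 0.1092.

0.109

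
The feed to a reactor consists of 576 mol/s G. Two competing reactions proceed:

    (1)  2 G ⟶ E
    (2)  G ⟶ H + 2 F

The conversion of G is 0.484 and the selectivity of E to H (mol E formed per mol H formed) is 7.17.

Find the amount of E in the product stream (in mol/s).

Conversion of G: G consumed = 0.484 × 576 = 278.8 mol/s = 2ξ₁ + 1ξ₂.
Selectivity: 1ξ₁ / (1ξ₂) = 7.17 → ξ₁ = 7.17 ξ₂.
Substitute: (2·7.17 + 1) ξ₂ = 278.8 → ξ₂ = 18.17 mol/s, ξ₁ = 130.3 mol/s.
Outlet amounts (n = n₀ + Σ ν·ξ):
  G: 576 − 2(130.3) − 1(18.17) = 297.2
  E: 0 + 1(130.3) = 130.3
  H: 0 + 1(18.17) = 18.17
  F: 0 + 2(18.17) = 36.35

130 mol/s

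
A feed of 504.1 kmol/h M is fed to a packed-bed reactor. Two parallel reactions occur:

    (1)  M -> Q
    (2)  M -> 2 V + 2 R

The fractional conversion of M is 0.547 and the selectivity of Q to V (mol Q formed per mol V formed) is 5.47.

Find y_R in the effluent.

Conversion of M: M consumed = 0.547 × 504.1 = 275.7 kmol/h = 1ξ₁ + 1ξ₂.
Selectivity: 1ξ₁ / (2ξ₂) = 5.47 → ξ₁ = 10.94 ξ₂.
Substitute: (1·10.94 + 1) ξ₂ = 275.7 → ξ₂ = 23.09 kmol/h, ξ₁ = 252.6 kmol/h.
Outlet amounts (n = n₀ + Σ ν·ξ):
  M: 504.1 − 1(252.6) − 1(23.09) = 228.4
  Q: 0 + 1(252.6) = 252.6
  V: 0 + 2(23.09) = 46.19
  R: 0 + 2(23.09) = 46.19
Total out = 573.4 kmol/h; y_R = 46.19 / 573.4 = 0.08055.

0.0806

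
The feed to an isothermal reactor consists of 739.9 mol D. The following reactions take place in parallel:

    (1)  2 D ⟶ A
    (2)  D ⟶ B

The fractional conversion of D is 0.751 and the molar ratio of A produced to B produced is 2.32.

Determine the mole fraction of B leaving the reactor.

0.193

Conversion of D: D consumed = 0.751 × 739.9 = 555.7 mol = 2ξ₁ + 1ξ₂.
Selectivity: 1ξ₁ / (1ξ₂) = 2.32 → ξ₁ = 2.32 ξ₂.
Substitute: (2·2.32 + 1) ξ₂ = 555.7 → ξ₂ = 98.52 mol, ξ₁ = 228.6 mol.
Outlet amounts (n = n₀ + Σ ν·ξ):
  D: 739.9 − 2(228.6) − 1(98.52) = 184.2
  A: 0 + 1(228.6) = 228.6
  B: 0 + 1(98.52) = 98.52
Total out = 511.3 mol; y_B = 98.52 / 511.3 = 0.1927.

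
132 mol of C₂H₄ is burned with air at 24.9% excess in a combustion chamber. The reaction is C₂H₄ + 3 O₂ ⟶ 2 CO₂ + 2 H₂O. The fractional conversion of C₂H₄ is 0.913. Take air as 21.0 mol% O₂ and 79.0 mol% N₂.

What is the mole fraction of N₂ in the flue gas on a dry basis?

Stoichiometric O₂ = 3 × 132 = 396 mol; O₂ fed = 396 × 1.249 = 494.6 mol.
N₂ fed = 494.6 × 79/21 = 1861 mol.
Fuel reacted = 0.913 × 132 → ξ = 120.5 mol.
Outlet (n = n₀ + ν ξ):
  C₂H₄: 132 − 1(120.5) = 11.48
  O₂: 494.6 − 3(120.5) = 133.1
  N₂: 1861 (inert)
  CO₂: 0 + 2(120.5) = 241
  H₂O: 0 + 2(120.5) = 241
Dry total = 2246 mol; y_N₂ (dry) = 1861 / 2246 = 0.8283.

0.828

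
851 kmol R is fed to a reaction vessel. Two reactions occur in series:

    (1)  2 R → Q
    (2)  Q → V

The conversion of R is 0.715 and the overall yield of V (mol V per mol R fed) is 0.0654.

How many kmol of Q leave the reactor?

249 kmol

Conversion of R: R consumed = 2ξ₁ = 0.715 × 851 → ξ₁ = 304.2 kmol.
Yield of V: 1ξ₂ / 851 = 0.0654 → ξ₂ = 55.66 kmol.
Outlet amounts (n = n₀ + Σ ν·ξ):
  R: 851 − 2(304.2) = 242.5
  Q: 0 + 1(304.2) − 1(55.66) = 248.6
  V: 0 + 1(55.66) = 55.66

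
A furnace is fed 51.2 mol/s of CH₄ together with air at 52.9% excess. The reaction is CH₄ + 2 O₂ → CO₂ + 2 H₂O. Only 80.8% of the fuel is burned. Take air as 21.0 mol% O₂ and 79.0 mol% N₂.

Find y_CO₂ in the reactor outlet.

Stoichiometric O₂ = 2 × 51.2 = 102.4 mol/s; O₂ fed = 102.4 × 1.529 = 156.6 mol/s.
N₂ fed = 156.6 × 79/21 = 589 mol/s.
Fuel reacted = 0.808 × 51.2 → ξ = 41.37 mol/s.
Outlet (n = n₀ + ν ξ):
  CH₄: 51.2 − 1(41.37) = 9.83
  O₂: 156.6 − 2(41.37) = 73.83
  N₂: 589 (inert)
  CO₂: 0 + 1(41.37) = 41.37
  H₂O: 0 + 2(41.37) = 82.74
Total out = 796.8 mol/s; y_CO₂ = 41.37 / 796.8 = 0.05192.

0.0519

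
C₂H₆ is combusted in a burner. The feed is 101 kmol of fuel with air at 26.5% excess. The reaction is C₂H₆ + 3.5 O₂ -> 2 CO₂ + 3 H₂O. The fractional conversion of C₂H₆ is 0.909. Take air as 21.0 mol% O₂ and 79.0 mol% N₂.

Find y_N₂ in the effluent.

0.739

Stoichiometric O₂ = 3.5 × 101 = 353.5 kmol; O₂ fed = 353.5 × 1.265 = 447.2 kmol.
N₂ fed = 447.2 × 79/21 = 1682 kmol.
Fuel reacted = 0.909 × 101 → ξ = 91.81 kmol.
Outlet (n = n₀ + ν ξ):
  C₂H₆: 101 − 1(91.81) = 9.191
  O₂: 447.2 − 3.5(91.81) = 125.8
  N₂: 1682 (inert)
  CO₂: 0 + 2(91.81) = 183.6
  H₂O: 0 + 3(91.81) = 275.4
Total out = 2276 kmol; y_N₂ = 1682 / 2276 = 0.739.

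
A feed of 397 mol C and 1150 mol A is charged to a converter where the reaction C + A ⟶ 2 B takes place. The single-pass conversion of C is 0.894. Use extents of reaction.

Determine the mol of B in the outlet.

C reacted = 0.894 × 397 = 354.9 mol; ν_C = −1, so ξ = 354.9/1 = 354.9 mol.
Outlet amounts (n = n₀ + ν ξ):
  C: 397 − 1(354.9) = 42.08
  A: 1150 − 1(354.9) = 795.1
  B: 0 + 2(354.9) = 709.8

710 mol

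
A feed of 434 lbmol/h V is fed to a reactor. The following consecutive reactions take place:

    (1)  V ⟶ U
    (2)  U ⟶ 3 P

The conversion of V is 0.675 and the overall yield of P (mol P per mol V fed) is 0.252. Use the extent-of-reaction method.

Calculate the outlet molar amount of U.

Conversion of V: V consumed = 1ξ₁ = 0.675 × 434 → ξ₁ = 293 lbmol/h.
Yield of P: 3ξ₂ / 434 = 0.252 → ξ₂ = 36.46 lbmol/h.
Outlet amounts (n = n₀ + Σ ν·ξ):
  V: 434 − 1(293) = 141
  U: 0 + 1(293) − 1(36.46) = 256.5
  P: 0 + 3(36.46) = 109.4

256 lbmol/h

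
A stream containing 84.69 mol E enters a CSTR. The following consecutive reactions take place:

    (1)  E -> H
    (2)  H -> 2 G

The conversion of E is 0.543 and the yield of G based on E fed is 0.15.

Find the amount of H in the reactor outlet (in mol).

39.6 mol

Conversion of E: E consumed = 1ξ₁ = 0.543 × 84.69 → ξ₁ = 45.99 mol.
Yield of G: 2ξ₂ / 84.69 = 0.15 → ξ₂ = 6.352 mol.
Outlet amounts (n = n₀ + Σ ν·ξ):
  E: 84.69 − 1(45.99) = 38.7
  H: 0 + 1(45.99) − 1(6.352) = 39.63
  G: 0 + 2(6.352) = 12.7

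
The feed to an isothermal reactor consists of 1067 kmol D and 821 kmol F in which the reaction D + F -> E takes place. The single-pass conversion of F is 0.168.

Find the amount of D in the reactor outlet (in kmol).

F reacted = 0.168 × 821 = 137.9 kmol; ν_F = −1, so ξ = 137.9/1 = 137.9 kmol.
Outlet amounts (n = n₀ + ν ξ):
  D: 1067 − 1(137.9) = 929.1
  F: 821 − 1(137.9) = 683.1
  E: 0 + 1(137.9) = 137.9

929 kmol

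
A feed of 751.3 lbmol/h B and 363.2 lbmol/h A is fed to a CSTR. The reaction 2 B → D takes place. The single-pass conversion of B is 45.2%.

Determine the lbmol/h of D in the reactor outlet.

170 lbmol/h

B reacted = 0.452 × 751.3 = 339.6 lbmol/h; ν_B = −2, so ξ = 339.6/2 = 169.8 lbmol/h.
Outlet amounts (n = n₀ + ν ξ):
  B: 751.3 − 2(169.8) = 411.7
  D: 0 + 1(169.8) = 169.8
  A: 363.2 (inert)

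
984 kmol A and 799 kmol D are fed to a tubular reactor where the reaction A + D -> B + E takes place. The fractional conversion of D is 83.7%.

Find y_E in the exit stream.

0.375

D reacted = 0.837 × 799 = 668.8 kmol; ν_D = −1, so ξ = 668.8/1 = 668.8 kmol.
Outlet amounts (n = n₀ + ν ξ):
  A: 984 − 1(668.8) = 315.2
  D: 799 − 1(668.8) = 130.2
  B: 0 + 1(668.8) = 668.8
  E: 0 + 1(668.8) = 668.8
Total out = 1783 kmol; y_E = 668.8 / 1783 = 0.3751.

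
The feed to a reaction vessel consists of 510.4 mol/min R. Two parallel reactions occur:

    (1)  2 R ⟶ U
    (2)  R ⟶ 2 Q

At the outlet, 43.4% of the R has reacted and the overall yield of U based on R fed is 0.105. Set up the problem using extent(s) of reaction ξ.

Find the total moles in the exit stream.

571 mol/min

Yield of U: 1ξ₁ / 510.4 = 0.105 → ξ₁ = 53.59 mol/min.
Conversion of R: 2ξ₁ + 1ξ₂ = 0.434 × 510.4 = 221.5 → ξ₂ = 114.3 mol/min.
Outlet amounts (n = n₀ + Σ ν·ξ):
  R: 510.4 − 2(53.59) − 1(114.3) = 288.9
  U: 0 + 1(53.59) = 53.59
  Q: 0 + 2(114.3) = 228.7
Total out = 288.9 + 53.59 + 228.7 = 571.1 mol/min.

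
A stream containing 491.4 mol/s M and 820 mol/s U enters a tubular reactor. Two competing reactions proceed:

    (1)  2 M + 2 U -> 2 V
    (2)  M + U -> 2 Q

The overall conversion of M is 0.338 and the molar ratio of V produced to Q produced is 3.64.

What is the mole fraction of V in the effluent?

Conversion of M: M consumed = 0.338 × 491.4 = 166.1 mol/s = 2ξ₁ + 1ξ₂.
Selectivity: 2ξ₁ / (2ξ₂) = 3.64 → ξ₁ = 3.64 ξ₂.
Substitute: (2·3.64 + 1) ξ₂ = 166.1 → ξ₂ = 20.06 mol/s, ξ₁ = 73.02 mol/s.
Outlet amounts (n = n₀ + Σ ν·ξ):
  M: 491.4 − 2(73.02) − 1(20.06) = 325.3
  U: 820 − 2(73.02) − 1(20.06) = 653.9
  V: 0 + 2(73.02) = 146
  Q: 0 + 2(20.06) = 40.12
Total out = 1165 mol/s; y_V = 146 / 1165 = 0.1253.

0.125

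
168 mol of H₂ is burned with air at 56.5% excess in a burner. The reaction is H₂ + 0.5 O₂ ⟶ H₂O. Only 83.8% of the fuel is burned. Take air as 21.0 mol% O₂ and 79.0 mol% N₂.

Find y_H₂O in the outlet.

Stoichiometric O₂ = 0.5 × 168 = 84 mol; O₂ fed = 84 × 1.565 = 131.5 mol.
N₂ fed = 131.5 × 79/21 = 494.5 mol.
Fuel reacted = 0.838 × 168 → ξ = 140.8 mol.
Outlet (n = n₀ + ν ξ):
  H₂: 168 − 1(140.8) = 27.22
  O₂: 131.5 − 0.5(140.8) = 61.07
  N₂: 494.5 (inert)
  H₂O: 0 + 1(140.8) = 140.8
Total out = 723.6 mol; y_H₂O = 140.8 / 723.6 = 0.1946.

0.195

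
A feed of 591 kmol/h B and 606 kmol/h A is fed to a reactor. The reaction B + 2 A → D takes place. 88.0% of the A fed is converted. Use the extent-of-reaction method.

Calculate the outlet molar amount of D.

A reacted = 0.88 × 606 = 533.3 kmol/h; ν_A = −2, so ξ = 533.3/2 = 266.6 kmol/h.
Outlet amounts (n = n₀ + ν ξ):
  B: 591 − 1(266.6) = 324.4
  A: 606 − 2(266.6) = 72.72
  D: 0 + 1(266.6) = 266.6

267 kmol/h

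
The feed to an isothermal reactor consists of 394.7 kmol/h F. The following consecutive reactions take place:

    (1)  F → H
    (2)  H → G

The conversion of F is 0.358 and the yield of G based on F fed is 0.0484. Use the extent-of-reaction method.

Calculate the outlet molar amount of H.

Conversion of F: F consumed = 1ξ₁ = 0.358 × 394.7 → ξ₁ = 141.3 kmol/h.
Yield of G: 1ξ₂ / 394.7 = 0.0484 → ξ₂ = 19.1 kmol/h.
Outlet amounts (n = n₀ + Σ ν·ξ):
  F: 394.7 − 1(141.3) = 253.4
  H: 0 + 1(141.3) − 1(19.1) = 122.2
  G: 0 + 1(19.1) = 19.1

122 kmol/h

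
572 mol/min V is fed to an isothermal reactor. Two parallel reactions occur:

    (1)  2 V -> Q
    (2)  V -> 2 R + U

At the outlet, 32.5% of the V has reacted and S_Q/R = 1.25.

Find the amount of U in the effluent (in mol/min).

Conversion of V: V consumed = 0.325 × 572 = 185.9 mol/min = 2ξ₁ + 1ξ₂.
Selectivity: 1ξ₁ / (2ξ₂) = 1.25 → ξ₁ = 2.5 ξ₂.
Substitute: (2·2.5 + 1) ξ₂ = 185.9 → ξ₂ = 30.98 mol/min, ξ₁ = 77.46 mol/min.
Outlet amounts (n = n₀ + Σ ν·ξ):
  V: 572 − 2(77.46) − 1(30.98) = 386.1
  Q: 0 + 1(77.46) = 77.46
  R: 0 + 2(30.98) = 61.97
  U: 0 + 1(30.98) = 30.98

31 mol/min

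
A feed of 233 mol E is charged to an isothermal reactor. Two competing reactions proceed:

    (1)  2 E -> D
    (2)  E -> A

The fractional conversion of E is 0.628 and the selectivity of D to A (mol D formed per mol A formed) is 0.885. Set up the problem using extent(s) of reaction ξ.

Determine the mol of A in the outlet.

Conversion of E: E consumed = 0.628 × 233 = 146.3 mol = 2ξ₁ + 1ξ₂.
Selectivity: 1ξ₁ / (1ξ₂) = 0.885 → ξ₁ = 0.885 ξ₂.
Substitute: (2·0.885 + 1) ξ₂ = 146.3 → ξ₂ = 52.82 mol, ξ₁ = 46.75 mol.
Outlet amounts (n = n₀ + Σ ν·ξ):
  E: 233 − 2(46.75) − 1(52.82) = 86.68
  D: 0 + 1(46.75) = 46.75
  A: 0 + 1(52.82) = 52.82

52.8 mol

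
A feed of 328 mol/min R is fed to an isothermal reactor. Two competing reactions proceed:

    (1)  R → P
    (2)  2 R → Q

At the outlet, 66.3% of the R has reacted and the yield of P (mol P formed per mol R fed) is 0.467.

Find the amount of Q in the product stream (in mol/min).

32.1 mol/min

Yield of P: 1ξ₁ / 328 = 0.467 → ξ₁ = 153.2 mol/min.
Conversion of R: 1ξ₁ + 2ξ₂ = 0.663 × 328 = 217.5 → ξ₂ = 32.14 mol/min.
Outlet amounts (n = n₀ + Σ ν·ξ):
  R: 328 − 1(153.2) − 2(32.14) = 110.5
  P: 0 + 1(153.2) = 153.2
  Q: 0 + 1(32.14) = 32.14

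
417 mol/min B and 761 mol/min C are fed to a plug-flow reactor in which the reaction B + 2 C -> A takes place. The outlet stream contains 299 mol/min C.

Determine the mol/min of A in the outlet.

231 mol/min

For C: n = n₀ − 2ξ → 299 = 761 − 2ξ, giving ξ = 231 mol/min.
Outlet amounts (n = n₀ + ν ξ):
  B: 417 − 1(231) = 186
  C: 761 − 2(231) = 299
  A: 0 + 1(231) = 231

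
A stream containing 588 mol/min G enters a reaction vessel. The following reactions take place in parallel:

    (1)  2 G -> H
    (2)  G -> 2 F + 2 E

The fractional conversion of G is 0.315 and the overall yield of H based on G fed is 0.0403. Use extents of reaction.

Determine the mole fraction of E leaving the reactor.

Yield of H: 1ξ₁ / 588 = 0.0403 → ξ₁ = 23.7 mol/min.
Conversion of G: 2ξ₁ + 1ξ₂ = 0.315 × 588 = 185.2 → ξ₂ = 137.8 mol/min.
Outlet amounts (n = n₀ + Σ ν·ξ):
  G: 588 − 2(23.7) − 1(137.8) = 402.8
  H: 0 + 1(23.7) = 23.7
  F: 0 + 2(137.8) = 275.7
  E: 0 + 2(137.8) = 275.7
Total out = 977.8 mol/min; y_E = 275.7 / 977.8 = 0.2819.

0.282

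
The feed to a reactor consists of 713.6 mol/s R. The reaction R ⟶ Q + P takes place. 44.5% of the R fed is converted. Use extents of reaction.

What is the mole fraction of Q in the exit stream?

R reacted = 0.445 × 713.6 = 317.6 mol/s; ν_R = −1, so ξ = 317.6/1 = 317.6 mol/s.
Outlet amounts (n = n₀ + ν ξ):
  R: 713.6 − 1(317.6) = 396
  Q: 0 + 1(317.6) = 317.6
  P: 0 + 1(317.6) = 317.6
Total out = 1031 mol/s; y_Q = 317.6 / 1031 = 0.308.

0.308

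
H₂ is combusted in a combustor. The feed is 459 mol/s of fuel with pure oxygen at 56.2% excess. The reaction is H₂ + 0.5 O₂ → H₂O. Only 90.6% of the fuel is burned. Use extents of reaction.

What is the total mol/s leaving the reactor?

610 mol/s

Stoichiometric O₂ = 0.5 × 459 = 229.5 mol/s; O₂ fed = 229.5 × 1.562 = 358.5 mol/s.
Fuel reacted = 0.906 × 459 → ξ = 415.9 mol/s.
Outlet (n = n₀ + ν ξ):
  H₂: 459 − 1(415.9) = 43.15
  O₂: 358.5 − 0.5(415.9) = 150.6
  H₂O: 0 + 1(415.9) = 415.9
Total out = 43.15 + 150.6 + 415.9 = 609.6 mol/s.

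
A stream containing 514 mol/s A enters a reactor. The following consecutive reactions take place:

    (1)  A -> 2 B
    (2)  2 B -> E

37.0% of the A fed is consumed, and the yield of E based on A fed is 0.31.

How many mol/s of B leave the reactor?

Conversion of A: A consumed = 1ξ₁ = 0.37 × 514 → ξ₁ = 190.2 mol/s.
Yield of E: 1ξ₂ / 514 = 0.31 → ξ₂ = 159.3 mol/s.
Outlet amounts (n = n₀ + Σ ν·ξ):
  A: 514 − 1(190.2) = 323.8
  B: 0 + 2(190.2) − 2(159.3) = 61.68
  E: 0 + 1(159.3) = 159.3

61.7 mol/s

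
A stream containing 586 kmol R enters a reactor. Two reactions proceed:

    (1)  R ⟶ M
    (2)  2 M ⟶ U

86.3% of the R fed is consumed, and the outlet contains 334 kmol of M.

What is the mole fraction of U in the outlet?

0.172

Conversion of R: R consumed = 1ξ₁ = 0.863 × 586 → ξ₁ = 505.7 kmol.
M balance: n_M = 0 + 1ξ₁ − 2ξ₂ = 334 → ξ₂ = (1·505.7 − 334)/2 = 85.86 kmol.
Outlet amounts (n = n₀ + Σ ν·ξ):
  R: 586 − 1(505.7) = 80.28
  M: 0 + 1(505.7) − 2(85.86) = 334
  U: 0 + 1(85.86) = 85.86
Total out = 500.1 kmol; y_U = 85.86 / 500.1 = 0.1717.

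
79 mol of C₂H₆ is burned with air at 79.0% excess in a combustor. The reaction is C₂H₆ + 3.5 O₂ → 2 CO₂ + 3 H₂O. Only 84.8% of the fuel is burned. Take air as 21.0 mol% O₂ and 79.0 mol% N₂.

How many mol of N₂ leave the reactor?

Stoichiometric O₂ = 3.5 × 79 = 276.5 mol; O₂ fed = 276.5 × 1.790 = 494.9 mol.
N₂ fed = 494.9 × 79/21 = 1862 mol.
Fuel reacted = 0.848 × 79 → ξ = 66.99 mol.
Outlet (n = n₀ + ν ξ):
  C₂H₆: 79 − 1(66.99) = 12.01
  O₂: 494.9 − 3.5(66.99) = 260.5
  N₂: 1862 (inert)
  CO₂: 0 + 2(66.99) = 134
  H₂O: 0 + 3(66.99) = 201

1860 mol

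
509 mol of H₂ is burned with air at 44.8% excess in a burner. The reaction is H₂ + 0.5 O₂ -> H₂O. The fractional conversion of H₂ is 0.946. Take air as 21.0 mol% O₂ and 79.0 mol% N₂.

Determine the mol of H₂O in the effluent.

482 mol

Stoichiometric O₂ = 0.5 × 509 = 254.5 mol; O₂ fed = 254.5 × 1.448 = 368.5 mol.
N₂ fed = 368.5 × 79/21 = 1386 mol.
Fuel reacted = 0.946 × 509 → ξ = 481.5 mol.
Outlet (n = n₀ + ν ξ):
  H₂: 509 − 1(481.5) = 27.49
  O₂: 368.5 − 0.5(481.5) = 127.8
  N₂: 1386 (inert)
  H₂O: 0 + 1(481.5) = 481.5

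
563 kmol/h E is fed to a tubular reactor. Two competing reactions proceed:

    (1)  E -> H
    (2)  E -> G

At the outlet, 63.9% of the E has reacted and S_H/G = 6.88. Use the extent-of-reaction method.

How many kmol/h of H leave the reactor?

Conversion of E: E consumed = 0.639 × 563 = 359.8 kmol/h = 1ξ₁ + 1ξ₂.
Selectivity: 1ξ₁ / (1ξ₂) = 6.88 → ξ₁ = 6.88 ξ₂.
Substitute: (1·6.88 + 1) ξ₂ = 359.8 → ξ₂ = 45.65 kmol/h, ξ₁ = 314.1 kmol/h.
Outlet amounts (n = n₀ + Σ ν·ξ):
  E: 563 − 1(314.1) − 1(45.65) = 203.2
  H: 0 + 1(314.1) = 314.1
  G: 0 + 1(45.65) = 45.65

314 kmol/h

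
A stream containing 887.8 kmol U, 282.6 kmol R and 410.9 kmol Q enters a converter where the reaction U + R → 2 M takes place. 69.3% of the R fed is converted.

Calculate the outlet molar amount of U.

692 kmol

R reacted = 0.693 × 282.6 = 195.8 kmol; ν_R = −1, so ξ = 195.8/1 = 195.8 kmol.
Outlet amounts (n = n₀ + ν ξ):
  U: 887.8 − 1(195.8) = 692
  R: 282.6 − 1(195.8) = 86.76
  M: 0 + 2(195.8) = 391.7
  Q: 410.9 (inert)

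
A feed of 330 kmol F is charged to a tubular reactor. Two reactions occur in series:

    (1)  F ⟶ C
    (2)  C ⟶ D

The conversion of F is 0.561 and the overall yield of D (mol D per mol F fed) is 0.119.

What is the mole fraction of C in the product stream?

Conversion of F: F consumed = 1ξ₁ = 0.561 × 330 → ξ₁ = 185.1 kmol.
Yield of D: 1ξ₂ / 330 = 0.119 → ξ₂ = 39.27 kmol.
Outlet amounts (n = n₀ + Σ ν·ξ):
  F: 330 − 1(185.1) = 144.9
  C: 0 + 1(185.1) − 1(39.27) = 145.9
  D: 0 + 1(39.27) = 39.27
Total out = 330 kmol; y_C = 145.9 / 330 = 0.442.

0.442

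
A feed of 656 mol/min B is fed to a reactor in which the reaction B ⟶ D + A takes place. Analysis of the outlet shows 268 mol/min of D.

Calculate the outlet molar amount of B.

388 mol/min

For D: n = n₀ + 1ξ → 268 = 0 + 1ξ, giving ξ = 268 mol/min.
Outlet amounts (n = n₀ + ν ξ):
  B: 656 − 1(268) = 388
  D: 0 + 1(268) = 268
  A: 0 + 1(268) = 268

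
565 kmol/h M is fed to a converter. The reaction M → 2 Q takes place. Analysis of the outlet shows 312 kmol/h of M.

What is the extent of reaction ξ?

ξ = 253 kmol/h

For M: n = n₀ − 1ξ → 312 = 565 − 1ξ, giving ξ = 253 kmol/h.
Outlet amounts (n = n₀ + ν ξ):
  M: 565 − 1(253) = 312
  Q: 0 + 2(253) = 506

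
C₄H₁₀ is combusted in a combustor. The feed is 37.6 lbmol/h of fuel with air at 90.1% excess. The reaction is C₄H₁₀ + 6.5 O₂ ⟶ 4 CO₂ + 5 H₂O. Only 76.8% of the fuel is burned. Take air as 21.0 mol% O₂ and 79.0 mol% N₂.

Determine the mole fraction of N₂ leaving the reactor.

Stoichiometric O₂ = 6.5 × 37.6 = 244.4 lbmol/h; O₂ fed = 244.4 × 1.901 = 464.6 lbmol/h.
N₂ fed = 464.6 × 79/21 = 1748 lbmol/h.
Fuel reacted = 0.768 × 37.6 → ξ = 28.88 lbmol/h.
Outlet (n = n₀ + ν ξ):
  C₄H₁₀: 37.6 − 1(28.88) = 8.723
  O₂: 464.6 − 6.5(28.88) = 276.9
  N₂: 1748 (inert)
  CO₂: 0 + 4(28.88) = 115.5
  H₂O: 0 + 5(28.88) = 144.4
Total out = 2293 lbmol/h; y_N₂ = 1748 / 2293 = 0.7621.

0.762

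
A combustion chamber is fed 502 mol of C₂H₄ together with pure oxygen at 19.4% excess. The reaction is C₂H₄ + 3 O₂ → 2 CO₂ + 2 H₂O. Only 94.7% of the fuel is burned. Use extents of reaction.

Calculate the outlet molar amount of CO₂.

951 mol

Stoichiometric O₂ = 3 × 502 = 1506 mol; O₂ fed = 1506 × 1.194 = 1798 mol.
Fuel reacted = 0.947 × 502 → ξ = 475.4 mol.
Outlet (n = n₀ + ν ξ):
  C₂H₄: 502 − 1(475.4) = 26.61
  O₂: 1798 − 3(475.4) = 372
  CO₂: 0 + 2(475.4) = 950.8
  H₂O: 0 + 2(475.4) = 950.8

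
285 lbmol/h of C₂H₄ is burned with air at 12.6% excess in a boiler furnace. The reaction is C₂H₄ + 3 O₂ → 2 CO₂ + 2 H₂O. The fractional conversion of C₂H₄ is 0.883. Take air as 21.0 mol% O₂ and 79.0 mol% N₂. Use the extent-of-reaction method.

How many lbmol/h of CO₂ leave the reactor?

Stoichiometric O₂ = 3 × 285 = 855 lbmol/h; O₂ fed = 855 × 1.126 = 962.7 lbmol/h.
N₂ fed = 962.7 × 79/21 = 3622 lbmol/h.
Fuel reacted = 0.883 × 285 → ξ = 251.7 lbmol/h.
Outlet (n = n₀ + ν ξ):
  C₂H₄: 285 − 1(251.7) = 33.34
  O₂: 962.7 − 3(251.7) = 207.8
  N₂: 3622 (inert)
  CO₂: 0 + 2(251.7) = 503.3
  H₂O: 0 + 2(251.7) = 503.3

503 lbmol/h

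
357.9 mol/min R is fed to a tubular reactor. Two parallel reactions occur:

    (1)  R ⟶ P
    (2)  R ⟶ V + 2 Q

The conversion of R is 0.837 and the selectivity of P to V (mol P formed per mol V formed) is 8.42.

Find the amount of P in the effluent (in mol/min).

Conversion of R: R consumed = 0.837 × 357.9 = 299.6 mol/min = 1ξ₁ + 1ξ₂.
Selectivity: 1ξ₁ / (1ξ₂) = 8.42 → ξ₁ = 8.42 ξ₂.
Substitute: (1·8.42 + 1) ξ₂ = 299.6 → ξ₂ = 31.8 mol/min, ξ₁ = 267.8 mol/min.
Outlet amounts (n = n₀ + Σ ν·ξ):
  R: 357.9 − 1(267.8) − 1(31.8) = 58.34
  P: 0 + 1(267.8) = 267.8
  V: 0 + 1(31.8) = 31.8
  Q: 0 + 2(31.8) = 63.6

268 mol/min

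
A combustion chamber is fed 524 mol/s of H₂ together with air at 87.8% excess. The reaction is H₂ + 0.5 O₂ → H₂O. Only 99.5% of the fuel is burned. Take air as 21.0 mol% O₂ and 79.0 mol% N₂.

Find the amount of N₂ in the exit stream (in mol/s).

Stoichiometric O₂ = 0.5 × 524 = 262 mol/s; O₂ fed = 262 × 1.878 = 492 mol/s.
N₂ fed = 492 × 79/21 = 1851 mol/s.
Fuel reacted = 0.995 × 524 → ξ = 521.4 mol/s.
Outlet (n = n₀ + ν ξ):
  H₂: 524 − 1(521.4) = 2.62
  O₂: 492 − 0.5(521.4) = 231.3
  N₂: 1851 (inert)
  H₂O: 0 + 1(521.4) = 521.4

1850 mol/s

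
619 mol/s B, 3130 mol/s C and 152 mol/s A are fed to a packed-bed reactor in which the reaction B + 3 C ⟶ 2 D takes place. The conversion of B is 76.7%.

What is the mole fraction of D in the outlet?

0.322

B reacted = 0.767 × 619 = 474.8 mol/s; ν_B = −1, so ξ = 474.8/1 = 474.8 mol/s.
Outlet amounts (n = n₀ + ν ξ):
  B: 619 − 1(474.8) = 144.2
  C: 3130 − 3(474.8) = 1706
  D: 0 + 2(474.8) = 949.5
  A: 152 (inert)
Total out = 2951 mol/s; y_D = 949.5 / 2951 = 0.3217.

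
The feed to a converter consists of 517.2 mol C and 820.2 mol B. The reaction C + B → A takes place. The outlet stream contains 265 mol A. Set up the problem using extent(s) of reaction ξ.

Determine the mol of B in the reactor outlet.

For A: n = n₀ + 1ξ → 265 = 0 + 1ξ, giving ξ = 265 mol.
Outlet amounts (n = n₀ + ν ξ):
  C: 517.2 − 1(265) = 252.2
  B: 820.2 − 1(265) = 555.2
  A: 0 + 1(265) = 265

555 mol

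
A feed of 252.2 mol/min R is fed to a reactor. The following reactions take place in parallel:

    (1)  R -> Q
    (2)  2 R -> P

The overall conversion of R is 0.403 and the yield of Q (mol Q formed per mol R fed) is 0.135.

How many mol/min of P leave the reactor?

Yield of Q: 1ξ₁ / 252.2 = 0.135 → ξ₁ = 34.05 mol/min.
Conversion of R: 1ξ₁ + 2ξ₂ = 0.403 × 252.2 = 101.6 → ξ₂ = 33.79 mol/min.
Outlet amounts (n = n₀ + Σ ν·ξ):
  R: 252.2 − 1(34.05) − 2(33.79) = 150.6
  Q: 0 + 1(34.05) = 34.05
  P: 0 + 1(33.79) = 33.79

33.8 mol/min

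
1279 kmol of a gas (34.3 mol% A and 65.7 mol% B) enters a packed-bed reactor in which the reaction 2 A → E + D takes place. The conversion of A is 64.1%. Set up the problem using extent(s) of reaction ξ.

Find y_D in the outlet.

0.11

A reacted = 0.641 × 438.7 = 281.2 kmol; ν_A = −2, so ξ = 281.2/2 = 140.6 kmol.
Outlet amounts (n = n₀ + ν ξ):
  A: 438.7 − 2(140.6) = 157.5
  E: 0 + 1(140.6) = 140.6
  D: 0 + 1(140.6) = 140.6
  B: 840.3 (inert)
Total out = 1279 kmol; y_D = 140.6 / 1279 = 0.1099.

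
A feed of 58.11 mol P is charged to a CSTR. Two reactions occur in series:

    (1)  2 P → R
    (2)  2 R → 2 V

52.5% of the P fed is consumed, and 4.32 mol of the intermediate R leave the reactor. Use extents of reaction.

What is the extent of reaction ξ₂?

Conversion of P: P consumed = 2ξ₁ = 0.525 × 58.11 → ξ₁ = 15.25 mol.
R balance: n_R = 0 + 1ξ₁ − 2ξ₂ = 4.32 → ξ₂ = (1·15.25 − 4.32)/2 = 5.467 mol.
Outlet amounts (n = n₀ + Σ ν·ξ):
  P: 58.11 − 2(15.25) = 27.6
  R: 0 + 1(15.25) − 2(5.467) = 4.32
  V: 0 + 2(5.467) = 10.93

ξ₂ = 5.47 mol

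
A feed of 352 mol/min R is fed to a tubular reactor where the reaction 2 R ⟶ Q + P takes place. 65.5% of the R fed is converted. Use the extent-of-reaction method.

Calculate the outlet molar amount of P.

R reacted = 0.655 × 352 = 230.6 mol/min; ν_R = −2, so ξ = 230.6/2 = 115.3 mol/min.
Outlet amounts (n = n₀ + ν ξ):
  R: 352 − 2(115.3) = 121.4
  Q: 0 + 1(115.3) = 115.3
  P: 0 + 1(115.3) = 115.3

115 mol/min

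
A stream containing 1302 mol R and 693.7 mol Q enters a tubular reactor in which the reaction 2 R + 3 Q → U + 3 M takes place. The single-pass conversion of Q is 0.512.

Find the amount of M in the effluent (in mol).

355 mol

Q reacted = 0.512 × 693.7 = 355.2 mol; ν_Q = −3, so ξ = 355.2/3 = 118.4 mol.
Outlet amounts (n = n₀ + ν ξ):
  R: 1302 − 2(118.4) = 1065
  Q: 693.7 − 3(118.4) = 338.5
  U: 0 + 1(118.4) = 118.4
  M: 0 + 3(118.4) = 355.2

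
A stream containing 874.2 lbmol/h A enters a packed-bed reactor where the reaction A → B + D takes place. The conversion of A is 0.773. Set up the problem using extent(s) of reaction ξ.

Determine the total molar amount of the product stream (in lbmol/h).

A reacted = 0.773 × 874.2 = 675.8 lbmol/h; ν_A = −1, so ξ = 675.8/1 = 675.8 lbmol/h.
Outlet amounts (n = n₀ + ν ξ):
  A: 874.2 − 1(675.8) = 198.4
  B: 0 + 1(675.8) = 675.8
  D: 0 + 1(675.8) = 675.8
Total out = 198.4 + 675.8 + 675.8 = 1550 lbmol/h.

1550 lbmol/h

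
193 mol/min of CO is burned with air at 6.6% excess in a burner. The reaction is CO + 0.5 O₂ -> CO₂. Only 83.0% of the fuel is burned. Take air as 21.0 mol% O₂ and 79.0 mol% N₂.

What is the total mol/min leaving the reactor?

603 mol/min

Stoichiometric O₂ = 0.5 × 193 = 96.5 mol/min; O₂ fed = 96.5 × 1.066 = 102.9 mol/min.
N₂ fed = 102.9 × 79/21 = 387 mol/min.
Fuel reacted = 0.83 × 193 → ξ = 160.2 mol/min.
Outlet (n = n₀ + ν ξ):
  CO: 193 − 1(160.2) = 32.81
  O₂: 102.9 − 0.5(160.2) = 22.77
  N₂: 387 (inert)
  CO₂: 0 + 1(160.2) = 160.2
Total out = 32.81 + 22.77 + 387 + 160.2 = 602.8 mol/min.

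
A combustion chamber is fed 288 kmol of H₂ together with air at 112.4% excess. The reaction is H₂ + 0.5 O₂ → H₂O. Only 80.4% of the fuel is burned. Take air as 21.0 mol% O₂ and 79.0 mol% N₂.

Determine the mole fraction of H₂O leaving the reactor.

0.142

Stoichiometric O₂ = 0.5 × 288 = 144 kmol; O₂ fed = 144 × 2.124 = 305.9 kmol.
N₂ fed = 305.9 × 79/21 = 1151 kmol.
Fuel reacted = 0.804 × 288 → ξ = 231.6 kmol.
Outlet (n = n₀ + ν ξ):
  H₂: 288 − 1(231.6) = 56.45
  O₂: 305.9 − 0.5(231.6) = 190.1
  N₂: 1151 (inert)
  H₂O: 0 + 1(231.6) = 231.6
Total out = 1629 kmol; y_H₂O = 231.6 / 1629 = 0.1422.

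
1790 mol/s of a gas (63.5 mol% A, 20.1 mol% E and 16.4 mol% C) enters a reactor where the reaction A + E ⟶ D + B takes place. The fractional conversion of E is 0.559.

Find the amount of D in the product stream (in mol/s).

E reacted = 0.559 × 359.8 = 201.1 mol/s; ν_E = −1, so ξ = 201.1/1 = 201.1 mol/s.
Outlet amounts (n = n₀ + ν ξ):
  A: 1137 − 1(201.1) = 935.5
  E: 359.8 − 1(201.1) = 158.7
  D: 0 + 1(201.1) = 201.1
  B: 0 + 1(201.1) = 201.1
  C: 293.6 (inert)

201 mol/s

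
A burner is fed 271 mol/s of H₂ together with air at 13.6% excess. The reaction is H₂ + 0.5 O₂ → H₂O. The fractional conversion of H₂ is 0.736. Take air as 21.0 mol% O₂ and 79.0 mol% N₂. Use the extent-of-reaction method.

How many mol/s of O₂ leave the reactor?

54.2 mol/s

Stoichiometric O₂ = 0.5 × 271 = 135.5 mol/s; O₂ fed = 135.5 × 1.136 = 153.9 mol/s.
N₂ fed = 153.9 × 79/21 = 579.1 mol/s.
Fuel reacted = 0.736 × 271 → ξ = 199.5 mol/s.
Outlet (n = n₀ + ν ξ):
  H₂: 271 − 1(199.5) = 71.54
  O₂: 153.9 − 0.5(199.5) = 54.2
  N₂: 579.1 (inert)
  H₂O: 0 + 1(199.5) = 199.5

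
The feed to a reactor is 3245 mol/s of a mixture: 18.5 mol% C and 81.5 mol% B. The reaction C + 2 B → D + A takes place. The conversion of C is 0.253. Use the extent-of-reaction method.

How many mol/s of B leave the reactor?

2340 mol/s

C reacted = 0.253 × 600.3 = 151.9 mol/s; ν_C = −1, so ξ = 151.9/1 = 151.9 mol/s.
Outlet amounts (n = n₀ + ν ξ):
  C: 600.3 − 1(151.9) = 448.4
  B: 2645 − 2(151.9) = 2341
  D: 0 + 1(151.9) = 151.9
  A: 0 + 1(151.9) = 151.9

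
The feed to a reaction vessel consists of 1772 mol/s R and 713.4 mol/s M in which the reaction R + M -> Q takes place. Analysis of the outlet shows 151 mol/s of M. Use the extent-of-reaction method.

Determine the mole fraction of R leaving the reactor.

For M: n = n₀ − 1ξ → 151 = 713.4 − 1ξ, giving ξ = 562.4 mol/s.
Outlet amounts (n = n₀ + ν ξ):
  R: 1772 − 1(562.4) = 1210
  M: 713.4 − 1(562.4) = 151
  Q: 0 + 1(562.4) = 562.4
Total out = 1923 mol/s; y_R = 1210 / 1923 = 0.629.

0.629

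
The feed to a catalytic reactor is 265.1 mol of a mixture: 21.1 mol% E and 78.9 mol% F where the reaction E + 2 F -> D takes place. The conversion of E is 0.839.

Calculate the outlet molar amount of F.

E reacted = 0.839 × 55.94 = 46.93 mol; ν_E = −1, so ξ = 46.93/1 = 46.93 mol.
Outlet amounts (n = n₀ + ν ξ):
  E: 55.94 − 1(46.93) = 9.006
  F: 209.2 − 2(46.93) = 115.3
  D: 0 + 1(46.93) = 46.93

115 mol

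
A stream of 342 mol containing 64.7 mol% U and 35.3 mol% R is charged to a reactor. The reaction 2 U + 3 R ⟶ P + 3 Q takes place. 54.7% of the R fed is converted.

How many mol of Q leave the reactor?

66 mol

R reacted = 0.547 × 120.7 = 66.04 mol; ν_R = −3, so ξ = 66.04/3 = 22.01 mol.
Outlet amounts (n = n₀ + ν ξ):
  U: 221.3 − 2(22.01) = 177.2
  R: 120.7 − 3(22.01) = 54.69
  P: 0 + 1(22.01) = 22.01
  Q: 0 + 3(22.01) = 66.04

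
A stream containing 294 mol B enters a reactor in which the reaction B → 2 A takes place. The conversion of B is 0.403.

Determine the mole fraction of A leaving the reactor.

0.574

B reacted = 0.403 × 294 = 118.5 mol; ν_B = −1, so ξ = 118.5/1 = 118.5 mol.
Outlet amounts (n = n₀ + ν ξ):
  B: 294 − 1(118.5) = 175.5
  A: 0 + 2(118.5) = 237
Total out = 412.5 mol; y_A = 237 / 412.5 = 0.5745.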